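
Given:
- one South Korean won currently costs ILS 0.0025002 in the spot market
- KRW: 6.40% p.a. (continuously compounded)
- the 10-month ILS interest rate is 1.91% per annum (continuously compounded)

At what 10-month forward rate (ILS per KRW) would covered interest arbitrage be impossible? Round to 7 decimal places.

T = 10/12 years.
ILS growth factor: e^(0.0191×10/12) = 1.016044.
KRW accumulates by e^(0.0640×10/12) = 1.0547812.
Forward (ILS per KRW) = 0.0025002 × 1.016044 / 1.0547812 = 0.002408379.

0.0024084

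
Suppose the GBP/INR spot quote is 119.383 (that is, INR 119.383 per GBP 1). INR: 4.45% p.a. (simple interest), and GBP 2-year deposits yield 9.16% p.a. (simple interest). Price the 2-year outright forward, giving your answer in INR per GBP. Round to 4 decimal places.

109.8784

T = 2 years.
INR growth factor: 1 + 0.0445×2 = 1.089000.
GBP accumulates by 1 + 0.0916×2 = 1.183200.
CIP: F = S · (grow INR)/(grow GBP) = 119.383 × 1.089000/1.183200 = 109.878370 INR per GBP.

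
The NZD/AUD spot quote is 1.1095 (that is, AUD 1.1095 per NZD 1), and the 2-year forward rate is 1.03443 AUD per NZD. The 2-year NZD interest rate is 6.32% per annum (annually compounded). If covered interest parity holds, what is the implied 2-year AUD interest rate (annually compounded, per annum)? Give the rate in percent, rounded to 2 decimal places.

2.66%

T = 2 years.
F/S = 1.03443/1.1095 = 0.9323389 = (growth of AUD) / (growth of NZD).
NZD growth factor: (1 + 0.0632)^2 = 1.1303942.
That pins the AUD growth at 1.0539105.
r = 1.0539105^(1/2) − 1 = 0.026601 → 2.66%.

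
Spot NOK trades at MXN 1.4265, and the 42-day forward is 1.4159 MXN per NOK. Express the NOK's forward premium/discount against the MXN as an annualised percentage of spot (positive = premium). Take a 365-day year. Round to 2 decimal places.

T = 42/365 years.
NOK trades forward at -0.74308% vs spot over the period.
Per annum: -0.0074308 / (42/365) = -0.064577 = -6.46%.

-6.46%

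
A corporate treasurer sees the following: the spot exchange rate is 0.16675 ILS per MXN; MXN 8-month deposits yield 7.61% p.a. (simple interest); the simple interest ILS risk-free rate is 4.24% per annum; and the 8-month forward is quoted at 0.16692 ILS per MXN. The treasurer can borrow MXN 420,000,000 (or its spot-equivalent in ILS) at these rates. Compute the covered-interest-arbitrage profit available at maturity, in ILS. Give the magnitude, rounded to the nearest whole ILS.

ILS 1,648,475

T = 8/12 years.
Invest the MXN and cover forward: 420,000,000 × 1.0507333333 × 0.16692 = ILS 73,663,131.36.
Convert at spot and invest in ILS: 420,000,000 × 0.16675 × 1.0282666667 = ILS 72,014,656.00.
The quoted forward overvalues MXN, so borrow ILS, buy MXN at spot, deposit the MXN at 7.61%, and sell the proceeds forward at 0.16692.
Arbitrage profit = |73,663,131.36 − 72,014,656.00| = ILS 1,648,475.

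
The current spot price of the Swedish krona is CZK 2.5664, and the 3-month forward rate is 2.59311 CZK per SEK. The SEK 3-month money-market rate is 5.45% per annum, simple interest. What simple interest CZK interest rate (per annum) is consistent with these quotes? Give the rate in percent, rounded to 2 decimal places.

T = 3/12 years.
F/S = 2.59311/2.5664 = 1.0104076 = (growth of CZK) / (growth of SEK).
The SEK side grows by 1 + 0.0545×3/12 = 1.013625.
That pins the CZK growth at 1.0241744.
r = (1.0241744 − 1)/(3/12) = 0.096698 → 9.67%.

9.67%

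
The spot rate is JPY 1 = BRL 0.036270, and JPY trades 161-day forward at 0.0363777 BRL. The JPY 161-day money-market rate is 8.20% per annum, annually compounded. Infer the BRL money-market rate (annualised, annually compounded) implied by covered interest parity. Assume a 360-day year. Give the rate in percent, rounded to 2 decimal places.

T = 161/360 years.
By CIP, F/S equals the BRL-to-JPY growth ratio: 0.0363777/0.03627 = 1.0029694.
The JPY side grows by (1 + 0.0820)^(161/360) = 1.0358746.
That pins the BRL growth at 1.0389505.
Annualise: 1.0389505^(360/161) − 1 = 0.089197 = 8.92%.

8.92%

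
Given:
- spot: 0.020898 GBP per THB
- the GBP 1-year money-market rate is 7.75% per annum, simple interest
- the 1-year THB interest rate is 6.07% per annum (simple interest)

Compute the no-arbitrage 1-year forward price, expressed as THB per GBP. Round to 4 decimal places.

47.1054

T = 1 year.
GBP growth factor: 1 + 0.0775×1 = 1.077500.
THB growth factor: 1 + 0.0607×1 = 1.060700.
So F = 0.020898 × 1.077500 / 1.060700 = 0.021228995 (GBP/THB).
Invert for THB per GBP: 1 / 0.021228995 = 47.1054.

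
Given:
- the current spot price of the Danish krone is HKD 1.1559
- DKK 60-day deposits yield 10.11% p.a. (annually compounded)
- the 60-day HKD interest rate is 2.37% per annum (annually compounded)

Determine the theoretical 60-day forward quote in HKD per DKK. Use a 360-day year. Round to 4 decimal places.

T = 60/360 years.
HKD accumulates by (1 + 0.0237)^(60/360) = 1.0039115.
Growth of 1 DKK over T: (1 + 0.1011)^(60/360) = 1.0161811.
So F = 1.1559 × 1.0039115 / 1.0161811 = 1.141943 (HKD/DKK).

1.1419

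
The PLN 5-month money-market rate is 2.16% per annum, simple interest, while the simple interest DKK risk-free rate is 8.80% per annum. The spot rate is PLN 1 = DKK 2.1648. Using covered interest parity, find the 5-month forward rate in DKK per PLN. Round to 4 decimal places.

T = 5/12 years.
DKK growth factor: 1 + 0.0880×5/12 = 1.0366667.
PLN accumulates by 1 + 0.0216×5/12 = 1.009000.
Forward (DKK per PLN) = 2.1648 × 1.0366667 / 1.009000 = 2.224159.

2.2242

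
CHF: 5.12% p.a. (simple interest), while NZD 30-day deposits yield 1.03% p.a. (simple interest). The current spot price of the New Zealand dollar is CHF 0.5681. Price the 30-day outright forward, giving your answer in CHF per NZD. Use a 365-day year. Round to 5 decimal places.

T = 30/365 years.
CHF growth factor: 1 + 0.0512×30/365 = 1.0042082.
NZD growth factor: 1 + 0.0103×30/365 = 1.0008466.
CIP: F = S · (grow CHF)/(grow NZD) = 0.5681 × 1.0042082/1.0008466 = 0.5700081 CHF per NZD.

0.57001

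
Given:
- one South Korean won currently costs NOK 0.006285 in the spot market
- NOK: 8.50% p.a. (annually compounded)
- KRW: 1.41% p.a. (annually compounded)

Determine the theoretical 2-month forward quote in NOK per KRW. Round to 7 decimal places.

T = 2/12 years.
NOK growth factor: (1 + 0.0850)^(2/12) = 1.0136895.
Growth of 1 KRW over T: (1 + 0.0141)^(2/12) = 1.0023363.
So F = 0.006285 × 1.0136895 / 1.0023363 = 0.006356189 (NOK/KRW).

0.0063562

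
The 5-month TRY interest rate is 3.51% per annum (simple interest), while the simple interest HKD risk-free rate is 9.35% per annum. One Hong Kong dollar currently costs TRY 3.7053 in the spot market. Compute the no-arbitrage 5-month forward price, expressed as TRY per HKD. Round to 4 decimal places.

3.6185

T = 5/12 years.
TRY accumulates by 1 + 0.0351×5/12 = 1.014625.
Growth of 1 HKD over T: 1 + 0.0935×5/12 = 1.0389583.
Forward (TRY per HKD) = 3.7053 × 1.014625 / 1.0389583 = 3.618519.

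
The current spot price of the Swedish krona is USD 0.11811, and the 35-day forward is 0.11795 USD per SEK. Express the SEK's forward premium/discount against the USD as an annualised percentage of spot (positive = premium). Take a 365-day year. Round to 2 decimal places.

-1.41%

T = 35/365 years.
SEK trades forward at -0.13547% vs spot over the period.
Per annum: -0.0013547 / (35/365) = -0.014128 = -1.41%.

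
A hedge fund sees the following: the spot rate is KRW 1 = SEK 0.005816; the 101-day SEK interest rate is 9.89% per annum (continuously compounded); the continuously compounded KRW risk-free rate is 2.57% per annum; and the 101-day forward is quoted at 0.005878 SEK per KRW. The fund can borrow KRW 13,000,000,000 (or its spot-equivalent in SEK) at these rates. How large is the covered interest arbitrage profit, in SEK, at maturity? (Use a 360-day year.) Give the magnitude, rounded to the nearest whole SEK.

SEK 768,310

T = 101/360 years.
Route A — deposit KRW, sell forward: 13,000,000,000 × 1.0072363344 × 0.005878 = SEK 76,966,957.26.
Route B — convert at spot, deposit SEK: 13,000,000,000 × 0.005816 × 1.0281354761 = SEK 77,735,267.08.
The quoted forward undervalues KRW, so borrow KRW, convert to SEK at spot, deposit the SEK at 9.89%, and buy KRW forward at 0.005878 to cover the loan.
Profit = 77,735,267.08 − 76,966,957.26 = SEK 768,310.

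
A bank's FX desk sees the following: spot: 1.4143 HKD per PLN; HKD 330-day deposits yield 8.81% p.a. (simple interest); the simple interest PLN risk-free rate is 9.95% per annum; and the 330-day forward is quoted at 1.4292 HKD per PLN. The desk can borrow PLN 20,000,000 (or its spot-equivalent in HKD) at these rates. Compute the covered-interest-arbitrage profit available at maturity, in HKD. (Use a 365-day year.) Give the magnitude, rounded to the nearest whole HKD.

T = 330/365 years.
Keep in PLN, deliver into the forward: 20,000,000·1.0899589041·1.4292 = HKD 31,155,385.31.
Swap to HKD now, deposit: 20,000,000·1.4143·1.0796520548 = HKD 30,539,038.02.
The quoted forward overvalues PLN, so borrow HKD, buy PLN at spot, deposit the PLN at 9.95%, and sell the proceeds forward at 1.4292.
The gap between the two covered legs is HKD 616,347.

HKD 616,347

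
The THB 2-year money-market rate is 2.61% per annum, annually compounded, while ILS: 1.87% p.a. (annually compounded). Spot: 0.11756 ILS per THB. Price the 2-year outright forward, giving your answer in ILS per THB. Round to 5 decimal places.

0.11587

T = 2 years.
ILS accumulates by (1 + 0.0187)^2 = 1.0377497.
THB growth factor: (1 + 0.0261)^2 = 1.0528812.
Forward (ILS per THB) = 0.11756 × 1.0377497 / 1.0528812 = 0.1158705.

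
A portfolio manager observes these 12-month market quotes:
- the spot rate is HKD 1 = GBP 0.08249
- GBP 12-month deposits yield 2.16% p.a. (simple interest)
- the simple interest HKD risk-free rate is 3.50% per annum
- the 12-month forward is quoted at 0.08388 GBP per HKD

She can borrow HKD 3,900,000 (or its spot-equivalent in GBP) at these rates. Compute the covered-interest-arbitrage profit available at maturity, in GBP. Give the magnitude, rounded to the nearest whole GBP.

GBP 9,922

T = 1 year.
Keep in HKD, deliver into the forward: 3,900,000·1.035000·0.08388 = GBP 338,581.62.
Swap to GBP now, deposit: 3,900,000·0.08249·1.021600 = GBP 328,659.96.
The quoted forward overvalues HKD, so borrow GBP, buy HKD at spot, deposit the HKD at 3.50%, and sell the proceeds forward at 0.08388.
Profit = 338,581.62 − 328,659.96 = GBP 9,922.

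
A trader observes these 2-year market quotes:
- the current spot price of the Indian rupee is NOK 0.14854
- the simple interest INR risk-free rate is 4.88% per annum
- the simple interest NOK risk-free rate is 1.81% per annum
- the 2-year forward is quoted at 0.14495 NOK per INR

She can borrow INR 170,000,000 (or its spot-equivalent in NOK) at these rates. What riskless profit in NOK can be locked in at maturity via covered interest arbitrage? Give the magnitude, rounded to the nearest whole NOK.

T = 2 years.
Route A — deposit INR, sell forward: 170,000,000 × 1.097600 × 0.14495 = NOK 27,046,510.40.
Route B — convert at spot, deposit NOK: 170,000,000 × 0.14854 × 1.036200 = NOK 26,165,915.16.
The quoted forward overvalues INR, so borrow NOK, buy INR at spot, deposit the INR at 4.88%, and sell the proceeds forward at 0.14495.
Profit = 27,046,510.40 − 26,165,915.16 = NOK 880,595.

NOK 880,595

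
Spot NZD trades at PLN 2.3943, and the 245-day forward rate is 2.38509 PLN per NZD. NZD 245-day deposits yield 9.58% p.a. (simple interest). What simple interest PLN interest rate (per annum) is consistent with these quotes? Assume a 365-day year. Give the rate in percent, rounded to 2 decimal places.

8.97%

T = 245/365 years.
By CIP, F/S equals the PLN-to-NZD growth ratio: 2.38509/2.3943 = 0.9961534.
The NZD side grows by 1 + 0.0958×245/365 = 1.0643041.
So the PLN growth factor = 1.0602101.
r = (1.0602101 − 1)/(245/365) = 0.089701 → 8.97%.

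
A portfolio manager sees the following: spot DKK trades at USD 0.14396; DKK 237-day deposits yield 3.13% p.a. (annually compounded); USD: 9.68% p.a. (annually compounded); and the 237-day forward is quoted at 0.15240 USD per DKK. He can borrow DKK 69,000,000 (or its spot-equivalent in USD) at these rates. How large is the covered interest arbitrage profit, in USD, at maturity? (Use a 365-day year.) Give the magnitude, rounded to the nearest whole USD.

USD 180,737

T = 237/365 years.
Keep in DKK, deliver into the forward: 69,000,000·1.020213565·0.15240 = USD 10,728,157.76.
Swap to USD now, deposit: 69,000,000·0.14396·1.0618308833 = USD 10,547,421.00.
The quoted forward overvalues DKK, so borrow USD, buy DKK at spot, deposit the DKK at 3.13%, and sell the proceeds forward at 0.15240.
Arbitrage profit = |10,728,157.76 − 10,547,421.00| = USD 180,737.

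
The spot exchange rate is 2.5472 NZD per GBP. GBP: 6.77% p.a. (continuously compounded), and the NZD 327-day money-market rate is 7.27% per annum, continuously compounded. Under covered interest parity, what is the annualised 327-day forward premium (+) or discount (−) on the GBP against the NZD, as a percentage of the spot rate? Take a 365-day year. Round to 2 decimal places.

T = 327/365 years.
F = S · g_NZD/g_GBP = 2.5472 × 1.0672991/1.0625289 = 2.5586356.
(F − S)/S ÷ T = (2.5586356 − 2.5472)/2.5472/(327/365) = 0.005011 → 0.50%.

+0.50%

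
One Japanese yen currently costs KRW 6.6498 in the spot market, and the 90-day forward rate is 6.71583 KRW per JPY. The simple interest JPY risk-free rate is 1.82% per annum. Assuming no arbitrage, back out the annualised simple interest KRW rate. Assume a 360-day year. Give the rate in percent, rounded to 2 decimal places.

5.81%

T = 90/360 years.
CIP gives F = S · g_KRW/g_JPY, so g_KRW/g_JPY = 6.71583/6.6498 = 1.0099296.
JPY growth factor: 1 + 0.0182×90/360 = 1.004550.
Hence g_KRW = 1.0145248.
r = (1.0145248 − 1)/(90/360) = 0.058099 → 5.81%.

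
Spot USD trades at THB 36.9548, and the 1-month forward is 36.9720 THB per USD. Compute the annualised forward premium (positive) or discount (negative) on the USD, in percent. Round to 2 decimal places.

T = 1/12 years.
(F − S)/S = (36.9720 − 36.9548)/36.9548 = 0.0004654.
Per annum: 0.0004654 / (1/12) = 0.005585 = 0.56%.

+0.56%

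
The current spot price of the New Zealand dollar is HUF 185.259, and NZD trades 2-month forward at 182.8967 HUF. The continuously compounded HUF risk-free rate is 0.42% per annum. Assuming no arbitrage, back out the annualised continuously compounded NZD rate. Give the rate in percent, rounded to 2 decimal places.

8.12%

T = 2/12 years.
By CIP, F/S equals the HUF-to-NZD growth ratio: 182.8967/185.259 = 0.9872487.
HUF growth factor: e^(0.0042×2/12) = 1.0007002.
That pins the NZD growth at 1.0136252.
Take logs: ln 1.0136252 / (2/12) = 0.081199, so 8.12%.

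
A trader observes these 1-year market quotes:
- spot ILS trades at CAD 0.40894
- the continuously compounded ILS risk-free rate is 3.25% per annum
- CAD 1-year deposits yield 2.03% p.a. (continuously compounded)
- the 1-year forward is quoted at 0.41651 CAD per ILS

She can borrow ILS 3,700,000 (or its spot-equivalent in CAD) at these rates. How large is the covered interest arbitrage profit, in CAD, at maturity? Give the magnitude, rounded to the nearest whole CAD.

CAD 47,888

T = 1 year.
Route A — deposit ILS, sell forward: 3,700,000 × 1.033033893 × 0.41651 = CAD 1,591,995.10.
Route B — convert at spot, deposit CAD: 3,700,000 × 0.40894 × 1.020507446 = CAD 1,544,107.37.
The quoted forward overvalues ILS, so borrow CAD, buy ILS at spot, deposit the ILS at 3.25%, and sell the proceeds forward at 0.41651.
The gap between the two covered legs is CAD 47,888.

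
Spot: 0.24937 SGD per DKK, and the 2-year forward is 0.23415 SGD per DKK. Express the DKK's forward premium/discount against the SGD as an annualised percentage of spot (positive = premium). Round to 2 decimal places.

-3.05%

T = 2 years.
Period premium: (0.23415 − 0.24937)/0.24937 = -0.0610338.
Annualise by dividing by T: -0.0610338 / 2 = -0.030517 → -3.05%.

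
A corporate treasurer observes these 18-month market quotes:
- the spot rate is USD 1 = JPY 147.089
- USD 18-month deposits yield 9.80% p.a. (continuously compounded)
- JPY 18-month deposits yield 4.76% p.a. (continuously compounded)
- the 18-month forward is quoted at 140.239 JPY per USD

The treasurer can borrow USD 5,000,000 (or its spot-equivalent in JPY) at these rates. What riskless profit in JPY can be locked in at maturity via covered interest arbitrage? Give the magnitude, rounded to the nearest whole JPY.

T = 18/12 years.
Keep in USD, deliver into the forward: 5,000,000·1.15835396303·140.239 = JPY 812,232,007.11.
Swap to JPY now, deposit: 5,000,000·147.089·1.07401074426 = JPY 789,875,831.81.
The quoted forward overvalues USD, so borrow JPY, buy USD at spot, deposit the USD at 9.80%, and sell the proceeds forward at 140.239.
Arbitrage profit = |812,232,007.11 − 789,875,831.81| = JPY 22,356,175.

JPY 22,356,175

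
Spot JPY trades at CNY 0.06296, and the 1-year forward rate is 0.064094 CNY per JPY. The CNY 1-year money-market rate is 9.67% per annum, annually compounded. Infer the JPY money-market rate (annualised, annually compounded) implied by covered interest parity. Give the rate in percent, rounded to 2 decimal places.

T = 1 year.
By CIP, F/S equals the CNY-to-JPY growth ratio: 0.064094/0.06296 = 1.0180114.
The CNY side grows by (1 + 0.0967)^1 = 1.096700.
That pins the JPY growth at 1.0772964.
Annualise: 1.0772964^(1/1) − 1 = 0.077296 = 7.73%.

7.73%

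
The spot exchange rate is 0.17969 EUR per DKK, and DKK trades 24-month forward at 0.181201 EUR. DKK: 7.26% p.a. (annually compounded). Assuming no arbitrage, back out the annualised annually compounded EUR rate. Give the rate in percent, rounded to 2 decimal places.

T = 2 years.
By CIP, F/S equals the EUR-to-DKK growth ratio: 0.181201/0.17969 = 1.0084089.
DKK growth factor: (1 + 0.0726)^2 = 1.1504708.
So the EUR growth factor = 1.160145.
Annualise: 1.160145^(1/2) − 1 = 0.077100 = 7.71%.

7.71%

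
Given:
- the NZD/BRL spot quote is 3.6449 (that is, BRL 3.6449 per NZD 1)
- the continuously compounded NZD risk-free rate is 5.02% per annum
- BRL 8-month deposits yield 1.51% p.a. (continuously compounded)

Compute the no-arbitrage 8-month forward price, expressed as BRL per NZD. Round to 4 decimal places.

3.5606

T = 8/12 years.
BRL growth factor: e^(0.0151×8/12) = 1.0101175.
NZD growth factor: e^(0.0502×8/12) = 1.034033.
So F = 3.6449 × 1.0101175 / 1.034033 = 3.560599 (BRL/NZD).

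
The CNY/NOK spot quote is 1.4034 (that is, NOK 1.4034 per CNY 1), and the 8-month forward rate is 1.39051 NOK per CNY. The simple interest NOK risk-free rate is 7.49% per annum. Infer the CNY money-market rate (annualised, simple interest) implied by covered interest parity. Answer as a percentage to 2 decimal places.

8.95%

T = 8/12 years.
By CIP, F/S equals the NOK-to-CNY growth ratio: 1.39051/1.4034 = 0.9908152.
The NOK side grows by 1 + 0.0749×8/12 = 1.0499333.
Hence g_CNY = 1.0596661.
r = (1.0596661 − 1)/(8/12) = 0.089499 → 8.95%.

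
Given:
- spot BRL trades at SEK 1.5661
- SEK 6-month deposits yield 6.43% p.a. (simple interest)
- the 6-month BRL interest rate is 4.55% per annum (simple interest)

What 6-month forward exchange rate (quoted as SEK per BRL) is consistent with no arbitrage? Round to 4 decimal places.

T = 6/12 years.
Growth of 1 SEK over T: 1 + 0.0643×6/12 = 1.032150.
Growth of 1 BRL over T: 1 + 0.0455×6/12 = 1.022750.
Forward (SEK per BRL) = 1.5661 × 1.032150 / 1.022750 = 1.580494.

1.5805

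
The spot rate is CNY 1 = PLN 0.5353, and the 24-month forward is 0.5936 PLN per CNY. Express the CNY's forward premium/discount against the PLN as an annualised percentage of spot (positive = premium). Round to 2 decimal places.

T = 2 years.
Period premium: (0.5936 − 0.5353)/0.5353 = 0.1089109.
Annualise by dividing by T: 0.1089109 / 2 = 0.054455 → 5.45%.

+5.45%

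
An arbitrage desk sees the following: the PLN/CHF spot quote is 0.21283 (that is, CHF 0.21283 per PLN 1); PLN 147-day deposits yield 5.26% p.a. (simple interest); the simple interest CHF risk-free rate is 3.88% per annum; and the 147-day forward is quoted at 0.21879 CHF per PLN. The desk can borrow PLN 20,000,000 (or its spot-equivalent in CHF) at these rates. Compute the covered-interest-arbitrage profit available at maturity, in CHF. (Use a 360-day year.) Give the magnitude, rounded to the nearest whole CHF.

CHF 145,746

T = 147/360 years.
Invest the PLN and cover forward: 20,000,000 × 1.021478333 × 0.21879 = CHF 4,469,784.89.
Convert at spot and invest in CHF: 20,000,000 × 0.21283 × 1.015843333 = CHF 4,324,038.73.
The quoted forward overvalues PLN, so borrow CHF, buy PLN at spot, deposit the PLN at 5.26%, and sell the proceeds forward at 0.21879.
Arbitrage profit = |4,469,784.89 − 4,324,038.73| = CHF 145,746.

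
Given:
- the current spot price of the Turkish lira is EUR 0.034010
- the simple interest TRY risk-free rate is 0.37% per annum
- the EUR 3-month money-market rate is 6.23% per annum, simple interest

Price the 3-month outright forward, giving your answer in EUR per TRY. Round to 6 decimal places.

0.034508

T = 3/12 years.
EUR accumulates by 1 + 0.0623×3/12 = 1.015575.
TRY growth factor: 1 + 0.0037×3/12 = 1.000925.
Forward (EUR per TRY) = 0.03401 × 1.015575 / 1.000925 = 0.03450779.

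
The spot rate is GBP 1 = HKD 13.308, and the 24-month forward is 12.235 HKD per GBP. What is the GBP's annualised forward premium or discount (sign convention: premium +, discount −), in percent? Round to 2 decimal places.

-4.03%

T = 2 years.
GBP trades forward at -8.06282% vs spot over the period.
Per annum: -0.0806282 / 2 = -0.040314 = -4.03%.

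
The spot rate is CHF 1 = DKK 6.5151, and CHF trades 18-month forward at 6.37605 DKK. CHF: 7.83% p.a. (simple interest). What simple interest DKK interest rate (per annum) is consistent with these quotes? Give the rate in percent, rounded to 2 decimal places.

6.24%

T = 18/12 years.
F/S = 6.37605/6.5151 = 0.9786573 = (growth of DKK) / (growth of CHF).
The CHF side grows by 1 + 0.0783×18/12 = 1.117450.
That pins the DKK growth at 1.0936006.
r = (1.0936006 − 1)/(18/12) = 0.062400 → 6.24%.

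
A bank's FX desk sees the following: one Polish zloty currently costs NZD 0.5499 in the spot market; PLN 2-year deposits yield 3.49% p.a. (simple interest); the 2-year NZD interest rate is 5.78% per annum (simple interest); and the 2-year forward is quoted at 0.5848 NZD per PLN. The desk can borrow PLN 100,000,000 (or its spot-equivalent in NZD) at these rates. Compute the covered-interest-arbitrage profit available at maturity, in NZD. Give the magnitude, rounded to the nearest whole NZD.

NZD 1,215,060

T = 2 years.
Keep in PLN, deliver into the forward: 100,000,000·1.069800·0.5848 = NZD 62,561,904.00.
Swap to NZD now, deposit: 100,000,000·0.5499·1.115600 = NZD 61,346,844.00.
The quoted forward overvalues PLN, so borrow NZD, buy PLN at spot, deposit the PLN at 3.49%, and sell the proceeds forward at 0.5848.
Profit = 62,561,904.00 − 61,346,844.00 = NZD 1,215,060.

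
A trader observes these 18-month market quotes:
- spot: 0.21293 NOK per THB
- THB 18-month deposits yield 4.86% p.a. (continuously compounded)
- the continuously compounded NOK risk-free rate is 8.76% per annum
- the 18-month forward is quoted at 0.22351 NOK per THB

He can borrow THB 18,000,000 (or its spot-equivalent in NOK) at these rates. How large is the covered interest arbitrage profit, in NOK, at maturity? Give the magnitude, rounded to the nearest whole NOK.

NOK 43,523

T = 18/12 years.
Route A — deposit THB, sell forward: 18,000,000 × 1.075622969 × 0.22351 = NOK 4,327,424.82.
Route B — convert at spot, deposit NOK: 18,000,000 × 0.21293 × 1.14042386 = NOK 4,370,948.15.
The quoted forward undervalues THB, so borrow THB, convert to NOK at spot, deposit the NOK at 8.76%, and buy THB forward at 0.22351 to cover the loan.
Arbitrage profit = |4,327,424.82 − 4,370,948.15| = NOK 43,523.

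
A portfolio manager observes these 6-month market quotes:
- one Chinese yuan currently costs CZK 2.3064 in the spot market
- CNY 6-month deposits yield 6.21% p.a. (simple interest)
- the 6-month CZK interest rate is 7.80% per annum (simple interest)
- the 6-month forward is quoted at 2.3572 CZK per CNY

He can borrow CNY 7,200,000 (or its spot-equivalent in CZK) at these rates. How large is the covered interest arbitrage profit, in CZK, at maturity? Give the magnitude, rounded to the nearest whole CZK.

T = 6/12 years.
Keep in CNY, deliver into the forward: 7,200,000·1.031050·2.3572 = CZK 17,498,815.63.
Swap to CZK now, deposit: 7,200,000·2.3064·1.039000 = CZK 17,253,717.12.
The quoted forward overvalues CNY, so borrow CZK, buy CNY at spot, deposit the CNY at 6.21%, and sell the proceeds forward at 2.3572.
Profit = 17,498,815.63 − 17,253,717.12 = CZK 245,099.

CZK 245,099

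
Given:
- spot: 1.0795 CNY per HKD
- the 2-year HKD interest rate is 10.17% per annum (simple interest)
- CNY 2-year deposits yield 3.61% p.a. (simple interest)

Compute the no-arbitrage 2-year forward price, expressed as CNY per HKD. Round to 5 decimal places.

T = 2 years.
Growth of 1 CNY over T: 1 + 0.0361×2 = 1.072200.
HKD accumulates by 1 + 0.1017×2 = 1.203400.
Forward (CNY per HKD) = 1.0795 × 1.072200 / 1.203400 = 0.9618081.

0.96181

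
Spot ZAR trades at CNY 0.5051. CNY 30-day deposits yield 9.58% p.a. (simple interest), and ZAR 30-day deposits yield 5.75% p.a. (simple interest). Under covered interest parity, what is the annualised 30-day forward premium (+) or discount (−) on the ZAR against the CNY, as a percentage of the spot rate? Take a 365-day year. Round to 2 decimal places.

+3.81%

T = 30/365 years.
CIP forward (CNY per ZAR) = 0.5051 × 1.007874/1.004726 = 0.5066826.
(F − S)/S ÷ T = (0.5066826 − 0.5051)/0.5051/(30/365) = 0.038121 → 3.81%.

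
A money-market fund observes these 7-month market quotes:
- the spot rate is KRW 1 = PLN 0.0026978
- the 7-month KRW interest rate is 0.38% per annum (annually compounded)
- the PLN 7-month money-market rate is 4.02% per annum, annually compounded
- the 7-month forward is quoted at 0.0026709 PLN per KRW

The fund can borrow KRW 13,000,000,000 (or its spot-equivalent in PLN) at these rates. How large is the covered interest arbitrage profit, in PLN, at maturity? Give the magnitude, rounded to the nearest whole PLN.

PLN 1,088,459

T = 7/12 years.
Keep in KRW, deliver into the forward: 13,000,000,000·1.0022149149·0.0026709 = PLN 34,798,605.61.
Swap to PLN now, deposit: 13,000,000,000·0.0026978·1.0232572463 = PLN 35,887,064.19.
The quoted forward undervalues KRW, so borrow KRW, convert to PLN at spot, deposit the PLN at 4.02%, and buy KRW forward at 0.0026709 to cover the loan.
Arbitrage profit = |34,798,605.61 − 35,887,064.19| = PLN 1,088,459.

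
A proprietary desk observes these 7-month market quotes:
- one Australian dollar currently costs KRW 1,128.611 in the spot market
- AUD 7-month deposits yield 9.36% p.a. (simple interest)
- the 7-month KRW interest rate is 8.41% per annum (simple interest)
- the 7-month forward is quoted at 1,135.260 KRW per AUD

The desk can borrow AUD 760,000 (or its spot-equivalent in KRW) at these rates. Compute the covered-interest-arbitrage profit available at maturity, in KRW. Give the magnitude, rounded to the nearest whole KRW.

KRW 10,082,480

T = 7/12 years.
Keep in AUD, deliver into the forward: 760,000·1.054600·1135.260 = KRW 909,906,348.96.
Swap to KRW now, deposit: 760,000·1128.611·1.04905833333 = KRW 899,823,868.72.
The quoted forward overvalues AUD, so borrow KRW, buy AUD at spot, deposit the AUD at 9.36%, and sell the proceeds forward at 1,135.260.
Profit = 909,906,348.96 − 899,823,868.72 = KRW 10,082,480.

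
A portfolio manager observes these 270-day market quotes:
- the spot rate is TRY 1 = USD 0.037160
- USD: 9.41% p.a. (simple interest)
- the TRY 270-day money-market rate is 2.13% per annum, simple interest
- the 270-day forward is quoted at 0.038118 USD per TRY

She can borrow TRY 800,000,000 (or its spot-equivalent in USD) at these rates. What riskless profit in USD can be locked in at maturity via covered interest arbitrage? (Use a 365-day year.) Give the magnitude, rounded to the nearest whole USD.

T = 270/365 years.
Keep in TRY, deliver into the forward: 800,000,000·1.0157561644·0.038118 = USD 30,974,874.78.
Swap to USD now, deposit: 800,000,000·0.037160·1.0696082192 = USD 31,797,313.14.
The quoted forward undervalues TRY, so borrow TRY, convert to USD at spot, deposit the USD at 9.41%, and buy TRY forward at 0.038118 to cover the loan.
The gap between the two covered legs is USD 822,438.

USD 822,438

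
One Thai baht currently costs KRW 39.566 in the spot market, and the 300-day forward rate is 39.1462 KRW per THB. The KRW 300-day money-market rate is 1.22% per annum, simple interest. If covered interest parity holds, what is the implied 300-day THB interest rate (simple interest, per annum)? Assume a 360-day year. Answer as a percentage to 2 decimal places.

T = 300/360 years.
By CIP, F/S equals the KRW-to-THB growth ratio: 39.1462/39.566 = 0.9893899.
KRW growth factor: 1 + 0.0122×300/360 = 1.0101667.
Hence g_THB = 1.0209996.
(1.0209996 − 1)/T = 0.025200, i.e. 2.52%.

2.52%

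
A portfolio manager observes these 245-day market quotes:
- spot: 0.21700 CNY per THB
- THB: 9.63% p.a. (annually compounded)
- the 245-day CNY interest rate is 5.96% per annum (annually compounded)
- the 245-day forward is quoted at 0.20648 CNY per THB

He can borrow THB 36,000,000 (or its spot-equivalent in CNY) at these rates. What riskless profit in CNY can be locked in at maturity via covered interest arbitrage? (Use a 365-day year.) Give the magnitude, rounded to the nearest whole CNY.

CNY 215,073

T = 245/365 years.
Keep in THB, deliver into the forward: 36,000,000·1.063657815·0.20648 = CNY 7,906,466.36.
Swap to CNY now, deposit: 36,000,000·0.21700·1.039623537 = CNY 8,121,539.07.
The quoted forward undervalues THB, so borrow THB, convert to CNY at spot, deposit the CNY at 5.96%, and buy THB forward at 0.20648 to cover the loan.
The gap between the two covered legs is CNY 215,073.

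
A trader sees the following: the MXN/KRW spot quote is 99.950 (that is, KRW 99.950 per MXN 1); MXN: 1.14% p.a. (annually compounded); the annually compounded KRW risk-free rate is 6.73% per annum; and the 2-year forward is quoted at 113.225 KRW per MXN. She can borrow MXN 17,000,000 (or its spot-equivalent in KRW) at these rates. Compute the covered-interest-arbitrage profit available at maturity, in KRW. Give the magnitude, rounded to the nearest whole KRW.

KRW 33,409,627

T = 2 years.
Route A — deposit MXN, sell forward: 17,000,000 × 1.02292996 × 113.225 = KRW 1,968,961,160.26.
Route B — convert at spot, deposit KRW: 17,000,000 × 99.950 × 1.13912929 = KRW 1,935,551,533.10.
The quoted forward overvalues MXN, so borrow KRW, buy MXN at spot, deposit the MXN at 1.14%, and sell the proceeds forward at 113.225.
The gap between the two covered legs is KRW 33,409,627.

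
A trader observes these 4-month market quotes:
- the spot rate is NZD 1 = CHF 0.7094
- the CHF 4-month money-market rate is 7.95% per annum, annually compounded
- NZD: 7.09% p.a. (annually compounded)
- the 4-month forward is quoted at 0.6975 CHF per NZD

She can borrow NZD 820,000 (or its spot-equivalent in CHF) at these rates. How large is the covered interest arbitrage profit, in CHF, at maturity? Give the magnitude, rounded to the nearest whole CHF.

CHF 11,572

T = 4/12 years.
Keep in NZD, deliver into the forward: 820,000·1.02309581·0.6975 = CHF 585,159.65.
Swap to CHF now, deposit: 820,000·0.7094·1.02582721 = CHF 596,731.89.
The quoted forward undervalues NZD, so borrow NZD, convert to CHF at spot, deposit the CHF at 7.95%, and buy NZD forward at 0.6975 to cover the loan.
The gap between the two covered legs is CHF 11,572.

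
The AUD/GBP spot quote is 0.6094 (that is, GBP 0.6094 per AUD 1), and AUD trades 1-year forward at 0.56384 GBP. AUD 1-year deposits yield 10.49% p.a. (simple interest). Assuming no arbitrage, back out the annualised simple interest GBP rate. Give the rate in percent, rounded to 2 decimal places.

2.23%

T = 1 year.
CIP gives F = S · g_GBP/g_AUD, so g_GBP/g_AUD = 0.56384/0.6094 = 0.9252379.
AUD growth factor: 1 + 0.1049×1 = 1.104900.
Hence g_GBP = 1.0222954.
(1.0222954 − 1)/T = 0.022295, i.e. 2.23%.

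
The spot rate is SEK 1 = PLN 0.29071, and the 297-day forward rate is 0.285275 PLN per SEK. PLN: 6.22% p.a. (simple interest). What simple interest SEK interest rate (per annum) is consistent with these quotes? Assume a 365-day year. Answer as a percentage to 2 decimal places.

8.68%

T = 297/365 years.
CIP gives F = S · g_PLN/g_SEK, so g_PLN/g_SEK = 0.285275/0.29071 = 0.9813044.
PLN growth factor: 1 + 0.0622×297/365 = 1.0506121.
That pins the SEK growth at 1.0706281.
r = (1.0706281 − 1)/(297/365) = 0.086799 → 8.68%.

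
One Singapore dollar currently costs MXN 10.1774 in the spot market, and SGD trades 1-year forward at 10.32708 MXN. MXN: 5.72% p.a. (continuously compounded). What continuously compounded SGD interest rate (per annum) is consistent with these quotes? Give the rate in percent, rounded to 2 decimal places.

4.26%

T = 1 year.
F/S = 10.32708/10.1774 = 1.0147071 = (growth of MXN) / (growth of SGD).
The MXN side grows by e^(0.0572×1) = 1.0588676.
Hence g_SGD = 1.0435204.
Take logs: ln 1.0435204 / 1 = 0.042600, so 4.26%.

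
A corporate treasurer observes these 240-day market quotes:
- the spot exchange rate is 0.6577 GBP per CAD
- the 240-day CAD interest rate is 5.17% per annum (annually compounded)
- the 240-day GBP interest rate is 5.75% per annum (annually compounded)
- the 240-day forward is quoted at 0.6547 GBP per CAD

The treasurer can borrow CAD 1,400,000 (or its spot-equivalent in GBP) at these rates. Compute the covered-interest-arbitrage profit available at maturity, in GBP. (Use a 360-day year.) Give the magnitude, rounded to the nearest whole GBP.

GBP 7,841

T = 240/360 years.
Keep in CAD, deliver into the forward: 1,400,000·1.0341763·0.6547 = GBP 947,905.31.
Swap to GBP now, deposit: 1,400,000·0.6577·1.03797506 = GBP 955,746.68.
The quoted forward undervalues CAD, so borrow CAD, convert to GBP at spot, deposit the GBP at 5.75%, and buy CAD forward at 0.6547 to cover the loan.
Arbitrage profit = |947,905.31 − 955,746.68| = GBP 7,841.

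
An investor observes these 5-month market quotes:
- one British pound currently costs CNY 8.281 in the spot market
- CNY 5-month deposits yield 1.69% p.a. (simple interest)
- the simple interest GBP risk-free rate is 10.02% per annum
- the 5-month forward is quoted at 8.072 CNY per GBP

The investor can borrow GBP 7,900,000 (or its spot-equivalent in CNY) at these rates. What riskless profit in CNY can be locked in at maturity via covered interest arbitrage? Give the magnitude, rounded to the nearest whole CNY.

CNY 550,582

T = 5/12 years.
Invest the GBP and cover forward: 7,900,000 × 1.041750 × 8.072 = CNY 66,431,147.40.
Convert at spot and invest in CNY: 7,900,000 × 8.281 × 1.0070416667 = CNY 65,880,565.13.
The quoted forward overvalues GBP, so borrow CNY, buy GBP at spot, deposit the GBP at 10.02%, and sell the proceeds forward at 8.072.
The gap between the two covered legs is CNY 550,582.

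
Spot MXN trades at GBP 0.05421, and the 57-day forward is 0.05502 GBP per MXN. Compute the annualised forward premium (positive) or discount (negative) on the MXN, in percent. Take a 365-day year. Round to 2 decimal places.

+9.57%

T = 57/365 years.
(F − S)/S = (0.05502 − 0.05421)/0.05421 = 0.0149419.
Annualise by dividing by T: 0.0149419 / (57/365) = 0.095681 → 9.57%.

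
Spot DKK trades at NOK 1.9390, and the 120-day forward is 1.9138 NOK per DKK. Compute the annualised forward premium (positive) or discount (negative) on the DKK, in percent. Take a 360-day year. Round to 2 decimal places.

T = 120/360 years.
DKK trades forward at -1.29964% vs spot over the period.
Per annum: -0.0129964 / (120/360) = -0.038989 = -3.90%.

-3.90%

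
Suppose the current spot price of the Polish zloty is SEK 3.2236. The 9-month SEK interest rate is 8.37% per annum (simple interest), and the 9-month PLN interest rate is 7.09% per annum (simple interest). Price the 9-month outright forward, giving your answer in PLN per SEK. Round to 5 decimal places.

T = 9/12 years.
Growth of 1 SEK over T: 1 + 0.0837×9/12 = 1.062775.
PLN accumulates by 1 + 0.0709×9/12 = 1.053175.
CIP: F = S · (grow SEK)/(grow PLN) = 3.2236 × 1.062775/1.053175 = 3.252984 SEK per PLN.
Quoted the other way: 1/3.252984 = 0.30741 PLN per SEK.

0.30741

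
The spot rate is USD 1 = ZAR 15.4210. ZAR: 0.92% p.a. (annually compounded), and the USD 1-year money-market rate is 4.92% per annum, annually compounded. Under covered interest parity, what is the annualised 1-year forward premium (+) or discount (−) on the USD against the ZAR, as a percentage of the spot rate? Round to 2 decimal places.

T = 1 year.
No-arbitrage forward: 15.421 × 1.009200 / 1.049200 = 14.8330854 ZAR/USD.
(F − S)/S ÷ T = (14.8330854 − 15.421)/15.421/1 = -0.038124 → -3.81%.

-3.81%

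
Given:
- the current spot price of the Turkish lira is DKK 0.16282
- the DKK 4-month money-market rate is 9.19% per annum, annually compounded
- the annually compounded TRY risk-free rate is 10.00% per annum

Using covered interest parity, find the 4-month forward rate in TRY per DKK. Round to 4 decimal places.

T = 4/12 years.
DKK accumulates by (1 + 0.0919)^(4/12) = 1.0297401.
TRY accumulates by (1 + 0.1000)^(4/12) = 1.0322801.
So F = 0.16282 × 1.0297401 / 1.0322801 = 0.1624194 (DKK/TRY).
Quoted the other way: 1/0.1624194 = 6.1569 TRY per DKK.

6.1569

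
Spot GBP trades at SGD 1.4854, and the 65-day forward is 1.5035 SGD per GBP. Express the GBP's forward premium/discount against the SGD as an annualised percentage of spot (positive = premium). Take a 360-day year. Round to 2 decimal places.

T = 65/360 years.
Period premium: (1.5035 − 1.4854)/1.4854 = 0.0121853.
Per annum: 0.0121853 / (65/360) = 0.067488 = 6.75%.

+6.75%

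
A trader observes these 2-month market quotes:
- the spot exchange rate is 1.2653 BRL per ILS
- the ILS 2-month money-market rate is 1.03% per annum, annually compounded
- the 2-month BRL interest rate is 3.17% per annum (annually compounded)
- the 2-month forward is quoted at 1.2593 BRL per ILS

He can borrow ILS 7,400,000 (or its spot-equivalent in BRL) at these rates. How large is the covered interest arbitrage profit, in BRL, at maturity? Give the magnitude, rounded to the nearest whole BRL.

BRL 77,299

T = 2/12 years.
Keep in ILS, deliver into the forward: 7,400,000·1.001709345·1.2593 = BRL 9,334,749.08.
Swap to BRL now, deposit: 7,400,000·1.2653·1.005214872 = BRL 9,412,047.99.
The quoted forward undervalues ILS, so borrow ILS, convert to BRL at spot, deposit the BRL at 3.17%, and buy ILS forward at 1.2593 to cover the loan.
Profit = 9,412,047.99 − 9,334,749.08 = BRL 77,299.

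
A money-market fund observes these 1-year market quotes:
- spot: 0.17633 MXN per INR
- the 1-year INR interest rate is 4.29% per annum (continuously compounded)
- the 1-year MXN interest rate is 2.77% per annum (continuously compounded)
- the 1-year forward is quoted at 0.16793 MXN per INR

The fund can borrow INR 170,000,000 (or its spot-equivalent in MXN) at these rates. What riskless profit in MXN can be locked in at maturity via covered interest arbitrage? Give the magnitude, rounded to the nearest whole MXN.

MXN 1,018,582

T = 1 year.
Keep in INR, deliver into the forward: 170,000,000·1.0438335063·0.16793 = MXN 29,799,463.32.
Swap to MXN now, deposit: 170,000,000·0.17633·1.028087212 = MXN 30,818,045.08.
The quoted forward undervalues INR, so borrow INR, convert to MXN at spot, deposit the MXN at 2.77%, and buy INR forward at 0.16793 to cover the loan.
The gap between the two covered legs is MXN 1,018,582.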